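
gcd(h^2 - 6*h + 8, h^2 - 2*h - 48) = 1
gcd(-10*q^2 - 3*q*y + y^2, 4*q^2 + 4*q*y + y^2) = 2*q + y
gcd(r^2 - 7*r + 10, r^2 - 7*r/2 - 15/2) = r - 5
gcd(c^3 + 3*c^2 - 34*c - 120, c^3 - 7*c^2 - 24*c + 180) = c^2 - c - 30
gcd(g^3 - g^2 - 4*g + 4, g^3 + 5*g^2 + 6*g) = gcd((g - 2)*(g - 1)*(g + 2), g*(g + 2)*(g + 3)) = g + 2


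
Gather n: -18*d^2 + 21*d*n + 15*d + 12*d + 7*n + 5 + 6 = -18*d^2 + 27*d + n*(21*d + 7) + 11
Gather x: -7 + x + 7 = x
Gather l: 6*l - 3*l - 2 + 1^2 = 3*l - 1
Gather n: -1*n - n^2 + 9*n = -n^2 + 8*n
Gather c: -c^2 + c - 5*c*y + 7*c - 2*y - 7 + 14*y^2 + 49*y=-c^2 + c*(8 - 5*y) + 14*y^2 + 47*y - 7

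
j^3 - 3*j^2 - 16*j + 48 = (j - 4)*(j - 3)*(j + 4)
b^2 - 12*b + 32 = (b - 8)*(b - 4)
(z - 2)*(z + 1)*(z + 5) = z^3 + 4*z^2 - 7*z - 10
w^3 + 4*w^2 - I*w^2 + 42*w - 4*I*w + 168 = (w + 4)*(w - 7*I)*(w + 6*I)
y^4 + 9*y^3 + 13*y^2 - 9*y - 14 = (y - 1)*(y + 1)*(y + 2)*(y + 7)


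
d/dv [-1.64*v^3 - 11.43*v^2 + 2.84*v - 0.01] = -4.92*v^2 - 22.86*v + 2.84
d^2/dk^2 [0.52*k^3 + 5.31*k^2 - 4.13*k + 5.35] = 3.12*k + 10.62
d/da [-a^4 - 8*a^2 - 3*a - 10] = -4*a^3 - 16*a - 3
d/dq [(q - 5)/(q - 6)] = -1/(q - 6)^2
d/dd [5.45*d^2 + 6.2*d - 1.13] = 10.9*d + 6.2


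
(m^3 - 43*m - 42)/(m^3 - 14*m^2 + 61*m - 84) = (m^2 + 7*m + 6)/(m^2 - 7*m + 12)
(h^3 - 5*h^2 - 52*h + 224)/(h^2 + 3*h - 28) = h - 8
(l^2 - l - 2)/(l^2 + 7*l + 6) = (l - 2)/(l + 6)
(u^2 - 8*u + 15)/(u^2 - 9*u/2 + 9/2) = 2*(u - 5)/(2*u - 3)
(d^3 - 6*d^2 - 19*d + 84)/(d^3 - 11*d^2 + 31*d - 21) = (d + 4)/(d - 1)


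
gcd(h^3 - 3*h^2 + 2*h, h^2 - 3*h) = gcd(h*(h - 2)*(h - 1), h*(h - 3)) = h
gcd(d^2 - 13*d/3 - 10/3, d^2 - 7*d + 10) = d - 5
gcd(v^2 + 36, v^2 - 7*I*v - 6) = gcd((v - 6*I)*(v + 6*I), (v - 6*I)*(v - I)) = v - 6*I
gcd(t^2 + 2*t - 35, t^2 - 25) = t - 5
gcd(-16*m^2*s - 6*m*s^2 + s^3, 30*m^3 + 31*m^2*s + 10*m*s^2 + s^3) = 2*m + s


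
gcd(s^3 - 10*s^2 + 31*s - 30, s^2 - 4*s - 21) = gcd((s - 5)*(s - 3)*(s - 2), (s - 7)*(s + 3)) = 1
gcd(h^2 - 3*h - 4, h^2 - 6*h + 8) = h - 4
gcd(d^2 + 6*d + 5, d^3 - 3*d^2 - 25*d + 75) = d + 5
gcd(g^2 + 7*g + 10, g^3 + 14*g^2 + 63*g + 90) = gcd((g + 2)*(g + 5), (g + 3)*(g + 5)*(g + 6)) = g + 5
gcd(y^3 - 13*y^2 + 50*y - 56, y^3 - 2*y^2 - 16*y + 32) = y^2 - 6*y + 8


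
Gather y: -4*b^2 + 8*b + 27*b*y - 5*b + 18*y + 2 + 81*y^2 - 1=-4*b^2 + 3*b + 81*y^2 + y*(27*b + 18) + 1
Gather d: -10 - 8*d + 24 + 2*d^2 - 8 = 2*d^2 - 8*d + 6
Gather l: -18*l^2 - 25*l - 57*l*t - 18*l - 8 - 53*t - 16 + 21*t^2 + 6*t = -18*l^2 + l*(-57*t - 43) + 21*t^2 - 47*t - 24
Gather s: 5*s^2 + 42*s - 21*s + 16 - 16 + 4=5*s^2 + 21*s + 4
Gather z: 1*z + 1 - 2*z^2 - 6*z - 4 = -2*z^2 - 5*z - 3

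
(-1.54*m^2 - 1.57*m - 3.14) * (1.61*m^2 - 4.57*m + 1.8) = -2.4794*m^4 + 4.5101*m^3 - 0.6525*m^2 + 11.5238*m - 5.652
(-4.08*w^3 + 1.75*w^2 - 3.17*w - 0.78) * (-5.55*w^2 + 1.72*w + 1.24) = 22.644*w^5 - 16.7301*w^4 + 15.5443*w^3 + 1.0466*w^2 - 5.2724*w - 0.9672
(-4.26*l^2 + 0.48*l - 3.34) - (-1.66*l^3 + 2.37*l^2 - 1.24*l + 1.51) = 1.66*l^3 - 6.63*l^2 + 1.72*l - 4.85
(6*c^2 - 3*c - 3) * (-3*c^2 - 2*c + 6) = -18*c^4 - 3*c^3 + 51*c^2 - 12*c - 18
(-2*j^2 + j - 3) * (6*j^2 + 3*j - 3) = -12*j^4 - 9*j^2 - 12*j + 9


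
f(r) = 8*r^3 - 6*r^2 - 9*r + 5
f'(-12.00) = 3591.00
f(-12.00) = -14575.00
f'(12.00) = 3303.00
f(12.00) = 12857.00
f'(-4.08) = 439.47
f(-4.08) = -601.50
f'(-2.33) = 149.25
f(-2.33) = -107.80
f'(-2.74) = 204.06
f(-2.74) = -179.95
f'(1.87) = 52.49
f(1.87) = 19.50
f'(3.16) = 192.73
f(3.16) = 169.08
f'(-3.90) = 402.84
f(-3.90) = -525.71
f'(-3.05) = 250.86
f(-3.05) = -250.35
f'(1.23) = 12.55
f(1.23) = -0.26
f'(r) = 24*r^2 - 12*r - 9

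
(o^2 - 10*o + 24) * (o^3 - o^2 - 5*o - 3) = o^5 - 11*o^4 + 29*o^3 + 23*o^2 - 90*o - 72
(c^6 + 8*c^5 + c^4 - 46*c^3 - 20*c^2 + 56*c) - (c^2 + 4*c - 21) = c^6 + 8*c^5 + c^4 - 46*c^3 - 21*c^2 + 52*c + 21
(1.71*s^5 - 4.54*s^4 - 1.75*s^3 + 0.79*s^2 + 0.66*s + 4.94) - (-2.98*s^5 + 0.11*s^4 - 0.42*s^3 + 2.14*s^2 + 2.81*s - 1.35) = 4.69*s^5 - 4.65*s^4 - 1.33*s^3 - 1.35*s^2 - 2.15*s + 6.29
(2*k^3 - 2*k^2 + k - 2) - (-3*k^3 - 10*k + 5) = 5*k^3 - 2*k^2 + 11*k - 7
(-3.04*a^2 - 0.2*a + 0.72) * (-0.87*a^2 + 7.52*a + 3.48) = 2.6448*a^4 - 22.6868*a^3 - 12.7096*a^2 + 4.7184*a + 2.5056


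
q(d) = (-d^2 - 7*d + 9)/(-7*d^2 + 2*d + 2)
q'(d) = (-2*d - 7)/(-7*d^2 + 2*d + 2) + (14*d - 2)*(-d^2 - 7*d + 9)/(-7*d^2 + 2*d + 2)^2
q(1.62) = 0.38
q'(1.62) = 0.18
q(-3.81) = -0.20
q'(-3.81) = -0.11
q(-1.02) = -2.06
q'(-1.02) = -3.91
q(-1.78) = -0.77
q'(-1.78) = -0.73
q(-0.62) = -6.71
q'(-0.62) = -34.13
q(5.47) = 0.30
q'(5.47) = -0.02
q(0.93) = -0.74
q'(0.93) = 7.76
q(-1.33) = -1.27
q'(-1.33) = -1.67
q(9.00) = 0.25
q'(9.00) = -0.01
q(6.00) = 0.29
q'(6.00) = -0.02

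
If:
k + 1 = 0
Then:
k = -1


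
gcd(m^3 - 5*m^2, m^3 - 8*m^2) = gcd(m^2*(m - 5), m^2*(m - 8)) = m^2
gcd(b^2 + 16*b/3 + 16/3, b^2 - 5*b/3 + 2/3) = 1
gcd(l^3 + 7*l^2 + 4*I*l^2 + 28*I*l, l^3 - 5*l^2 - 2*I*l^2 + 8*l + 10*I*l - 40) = 1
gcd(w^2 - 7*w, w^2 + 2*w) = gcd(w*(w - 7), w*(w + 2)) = w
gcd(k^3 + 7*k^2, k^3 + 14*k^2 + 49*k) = k^2 + 7*k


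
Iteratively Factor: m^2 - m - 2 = (m - 2)*(m + 1)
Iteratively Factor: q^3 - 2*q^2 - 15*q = (q - 5)*(q^2 + 3*q) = q*(q - 5)*(q + 3)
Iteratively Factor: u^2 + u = (u)*(u + 1)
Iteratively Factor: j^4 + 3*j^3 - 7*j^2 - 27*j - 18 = (j + 3)*(j^3 - 7*j - 6) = (j + 1)*(j + 3)*(j^2 - j - 6) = (j + 1)*(j + 2)*(j + 3)*(j - 3)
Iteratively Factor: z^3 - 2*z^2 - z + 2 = (z - 1)*(z^2 - z - 2) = (z - 1)*(z + 1)*(z - 2)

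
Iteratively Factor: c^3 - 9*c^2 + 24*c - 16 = (c - 1)*(c^2 - 8*c + 16) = (c - 4)*(c - 1)*(c - 4)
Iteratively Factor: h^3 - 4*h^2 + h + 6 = (h - 2)*(h^2 - 2*h - 3) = (h - 3)*(h - 2)*(h + 1)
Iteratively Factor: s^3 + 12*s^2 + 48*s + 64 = (s + 4)*(s^2 + 8*s + 16) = (s + 4)^2*(s + 4)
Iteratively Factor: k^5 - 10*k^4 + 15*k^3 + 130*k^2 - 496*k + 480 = (k - 2)*(k^4 - 8*k^3 - k^2 + 128*k - 240) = (k - 4)*(k - 2)*(k^3 - 4*k^2 - 17*k + 60) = (k - 5)*(k - 4)*(k - 2)*(k^2 + k - 12) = (k - 5)*(k - 4)*(k - 2)*(k + 4)*(k - 3)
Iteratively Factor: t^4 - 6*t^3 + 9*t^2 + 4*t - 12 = (t + 1)*(t^3 - 7*t^2 + 16*t - 12) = (t - 3)*(t + 1)*(t^2 - 4*t + 4) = (t - 3)*(t - 2)*(t + 1)*(t - 2)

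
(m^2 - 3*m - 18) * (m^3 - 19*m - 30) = m^5 - 3*m^4 - 37*m^3 + 27*m^2 + 432*m + 540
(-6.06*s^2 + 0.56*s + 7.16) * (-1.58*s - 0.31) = 9.5748*s^3 + 0.9938*s^2 - 11.4864*s - 2.2196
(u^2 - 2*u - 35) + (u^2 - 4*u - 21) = 2*u^2 - 6*u - 56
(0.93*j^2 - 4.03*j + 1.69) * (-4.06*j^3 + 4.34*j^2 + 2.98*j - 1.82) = -3.7758*j^5 + 20.398*j^4 - 21.5802*j^3 - 6.3674*j^2 + 12.3708*j - 3.0758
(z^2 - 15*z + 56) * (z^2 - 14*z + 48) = z^4 - 29*z^3 + 314*z^2 - 1504*z + 2688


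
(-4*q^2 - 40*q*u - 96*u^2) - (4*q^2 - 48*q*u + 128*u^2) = -8*q^2 + 8*q*u - 224*u^2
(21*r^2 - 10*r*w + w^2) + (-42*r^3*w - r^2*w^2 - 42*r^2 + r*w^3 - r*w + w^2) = -42*r^3*w - r^2*w^2 - 21*r^2 + r*w^3 - 11*r*w + 2*w^2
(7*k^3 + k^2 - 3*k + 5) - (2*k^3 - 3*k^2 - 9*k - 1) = 5*k^3 + 4*k^2 + 6*k + 6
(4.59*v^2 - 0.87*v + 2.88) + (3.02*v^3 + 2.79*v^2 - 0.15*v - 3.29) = 3.02*v^3 + 7.38*v^2 - 1.02*v - 0.41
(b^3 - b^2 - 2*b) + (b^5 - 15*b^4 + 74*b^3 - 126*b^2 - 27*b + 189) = b^5 - 15*b^4 + 75*b^3 - 127*b^2 - 29*b + 189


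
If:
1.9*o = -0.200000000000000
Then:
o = -0.11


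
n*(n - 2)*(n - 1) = n^3 - 3*n^2 + 2*n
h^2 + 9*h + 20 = (h + 4)*(h + 5)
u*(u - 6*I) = u^2 - 6*I*u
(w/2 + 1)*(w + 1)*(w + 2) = w^3/2 + 5*w^2/2 + 4*w + 2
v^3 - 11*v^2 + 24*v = v*(v - 8)*(v - 3)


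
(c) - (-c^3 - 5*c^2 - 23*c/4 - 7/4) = c^3 + 5*c^2 + 27*c/4 + 7/4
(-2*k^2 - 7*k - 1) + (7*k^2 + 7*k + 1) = 5*k^2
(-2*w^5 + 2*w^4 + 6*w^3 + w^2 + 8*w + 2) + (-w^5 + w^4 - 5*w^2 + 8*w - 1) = -3*w^5 + 3*w^4 + 6*w^3 - 4*w^2 + 16*w + 1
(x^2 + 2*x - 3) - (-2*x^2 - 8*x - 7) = 3*x^2 + 10*x + 4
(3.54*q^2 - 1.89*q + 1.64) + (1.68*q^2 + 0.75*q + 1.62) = 5.22*q^2 - 1.14*q + 3.26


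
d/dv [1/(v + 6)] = -1/(v + 6)^2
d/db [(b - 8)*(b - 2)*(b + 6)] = 3*b^2 - 8*b - 44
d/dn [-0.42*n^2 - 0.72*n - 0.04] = -0.84*n - 0.72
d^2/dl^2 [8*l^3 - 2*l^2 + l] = 48*l - 4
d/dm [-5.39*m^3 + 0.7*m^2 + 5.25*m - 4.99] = -16.17*m^2 + 1.4*m + 5.25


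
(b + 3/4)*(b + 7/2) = b^2 + 17*b/4 + 21/8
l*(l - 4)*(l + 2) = l^3 - 2*l^2 - 8*l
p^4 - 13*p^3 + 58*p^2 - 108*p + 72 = (p - 6)*(p - 3)*(p - 2)^2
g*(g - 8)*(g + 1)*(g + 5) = g^4 - 2*g^3 - 43*g^2 - 40*g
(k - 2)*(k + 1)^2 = k^3 - 3*k - 2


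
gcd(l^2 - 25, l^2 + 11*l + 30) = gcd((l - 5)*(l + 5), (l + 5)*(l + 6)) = l + 5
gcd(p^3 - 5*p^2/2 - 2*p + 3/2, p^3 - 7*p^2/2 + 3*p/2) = p^2 - 7*p/2 + 3/2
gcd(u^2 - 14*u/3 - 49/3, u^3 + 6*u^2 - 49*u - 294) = u - 7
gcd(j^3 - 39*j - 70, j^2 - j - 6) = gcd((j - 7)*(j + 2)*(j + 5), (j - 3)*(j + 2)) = j + 2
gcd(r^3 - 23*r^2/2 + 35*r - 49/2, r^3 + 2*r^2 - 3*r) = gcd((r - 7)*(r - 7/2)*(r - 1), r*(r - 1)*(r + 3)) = r - 1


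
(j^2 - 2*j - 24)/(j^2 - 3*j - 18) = (j + 4)/(j + 3)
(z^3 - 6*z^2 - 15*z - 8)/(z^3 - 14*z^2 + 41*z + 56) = (z + 1)/(z - 7)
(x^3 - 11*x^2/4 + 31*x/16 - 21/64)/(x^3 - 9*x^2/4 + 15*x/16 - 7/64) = (4*x - 3)/(4*x - 1)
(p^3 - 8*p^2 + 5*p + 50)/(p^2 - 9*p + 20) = (p^2 - 3*p - 10)/(p - 4)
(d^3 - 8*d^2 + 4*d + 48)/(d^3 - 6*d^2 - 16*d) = (d^2 - 10*d + 24)/(d*(d - 8))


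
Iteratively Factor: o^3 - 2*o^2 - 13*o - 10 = (o + 2)*(o^2 - 4*o - 5) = (o + 1)*(o + 2)*(o - 5)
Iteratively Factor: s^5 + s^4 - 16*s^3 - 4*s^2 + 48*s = (s + 2)*(s^4 - s^3 - 14*s^2 + 24*s) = s*(s + 2)*(s^3 - s^2 - 14*s + 24) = s*(s - 3)*(s + 2)*(s^2 + 2*s - 8) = s*(s - 3)*(s - 2)*(s + 2)*(s + 4)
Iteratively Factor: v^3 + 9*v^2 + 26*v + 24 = (v + 2)*(v^2 + 7*v + 12) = (v + 2)*(v + 3)*(v + 4)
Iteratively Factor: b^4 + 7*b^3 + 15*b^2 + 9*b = (b + 3)*(b^3 + 4*b^2 + 3*b) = (b + 1)*(b + 3)*(b^2 + 3*b) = (b + 1)*(b + 3)^2*(b)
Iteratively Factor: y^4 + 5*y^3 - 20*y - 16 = (y + 4)*(y^3 + y^2 - 4*y - 4) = (y - 2)*(y + 4)*(y^2 + 3*y + 2) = (y - 2)*(y + 1)*(y + 4)*(y + 2)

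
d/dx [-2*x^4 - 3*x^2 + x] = -8*x^3 - 6*x + 1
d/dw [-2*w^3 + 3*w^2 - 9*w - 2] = -6*w^2 + 6*w - 9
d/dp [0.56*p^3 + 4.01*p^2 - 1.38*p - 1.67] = 1.68*p^2 + 8.02*p - 1.38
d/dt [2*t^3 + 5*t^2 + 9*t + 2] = 6*t^2 + 10*t + 9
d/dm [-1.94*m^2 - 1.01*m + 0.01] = -3.88*m - 1.01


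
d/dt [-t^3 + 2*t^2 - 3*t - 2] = -3*t^2 + 4*t - 3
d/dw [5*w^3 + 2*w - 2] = 15*w^2 + 2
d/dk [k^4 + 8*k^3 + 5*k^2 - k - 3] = 4*k^3 + 24*k^2 + 10*k - 1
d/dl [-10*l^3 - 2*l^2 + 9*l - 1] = -30*l^2 - 4*l + 9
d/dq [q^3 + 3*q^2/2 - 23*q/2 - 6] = 3*q^2 + 3*q - 23/2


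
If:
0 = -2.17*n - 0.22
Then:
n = -0.10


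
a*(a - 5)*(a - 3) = a^3 - 8*a^2 + 15*a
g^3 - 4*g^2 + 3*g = g*(g - 3)*(g - 1)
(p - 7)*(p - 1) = p^2 - 8*p + 7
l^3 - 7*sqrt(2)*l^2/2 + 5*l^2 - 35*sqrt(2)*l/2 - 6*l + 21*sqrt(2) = (l - 1)*(l + 6)*(l - 7*sqrt(2)/2)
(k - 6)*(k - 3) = k^2 - 9*k + 18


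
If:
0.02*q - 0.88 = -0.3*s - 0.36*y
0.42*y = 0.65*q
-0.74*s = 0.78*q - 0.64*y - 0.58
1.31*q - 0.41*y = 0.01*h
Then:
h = 65.75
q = 0.97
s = 1.06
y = 1.51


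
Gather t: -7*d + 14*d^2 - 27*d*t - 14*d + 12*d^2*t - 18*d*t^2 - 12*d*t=14*d^2 - 18*d*t^2 - 21*d + t*(12*d^2 - 39*d)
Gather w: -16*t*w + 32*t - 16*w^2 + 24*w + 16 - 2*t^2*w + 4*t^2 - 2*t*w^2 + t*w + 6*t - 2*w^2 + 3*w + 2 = 4*t^2 + 38*t + w^2*(-2*t - 18) + w*(-2*t^2 - 15*t + 27) + 18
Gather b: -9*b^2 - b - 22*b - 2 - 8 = -9*b^2 - 23*b - 10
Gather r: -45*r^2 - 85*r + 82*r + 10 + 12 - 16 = -45*r^2 - 3*r + 6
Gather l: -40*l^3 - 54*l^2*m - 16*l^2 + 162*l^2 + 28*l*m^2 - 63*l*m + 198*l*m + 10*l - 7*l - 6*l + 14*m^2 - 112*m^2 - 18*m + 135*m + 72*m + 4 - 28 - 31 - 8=-40*l^3 + l^2*(146 - 54*m) + l*(28*m^2 + 135*m - 3) - 98*m^2 + 189*m - 63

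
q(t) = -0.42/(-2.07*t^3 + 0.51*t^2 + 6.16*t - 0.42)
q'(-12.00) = -0.00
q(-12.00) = -0.00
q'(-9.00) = -0.00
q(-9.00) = -0.00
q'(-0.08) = 3.07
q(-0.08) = 0.46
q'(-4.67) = -0.00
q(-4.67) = -0.00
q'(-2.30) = -0.07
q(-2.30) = -0.03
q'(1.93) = -2.75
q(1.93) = 0.28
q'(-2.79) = -0.02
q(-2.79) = -0.01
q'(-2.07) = -0.17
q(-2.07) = -0.06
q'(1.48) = -0.26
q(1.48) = -0.14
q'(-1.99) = -0.27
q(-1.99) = -0.07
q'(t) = -0.42*(6.21*t^2 - 1.02*t - 6.16)/(-2.07*t^3 + 0.51*t^2 + 6.16*t - 0.42)^2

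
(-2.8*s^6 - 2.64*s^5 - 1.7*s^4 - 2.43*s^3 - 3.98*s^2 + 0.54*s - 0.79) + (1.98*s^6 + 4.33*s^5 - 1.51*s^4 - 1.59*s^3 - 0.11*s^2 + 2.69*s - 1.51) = -0.82*s^6 + 1.69*s^5 - 3.21*s^4 - 4.02*s^3 - 4.09*s^2 + 3.23*s - 2.3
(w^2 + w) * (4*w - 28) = 4*w^3 - 24*w^2 - 28*w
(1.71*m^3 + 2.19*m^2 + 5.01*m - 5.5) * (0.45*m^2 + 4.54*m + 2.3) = 0.7695*m^5 + 8.7489*m^4 + 16.1301*m^3 + 25.3074*m^2 - 13.447*m - 12.65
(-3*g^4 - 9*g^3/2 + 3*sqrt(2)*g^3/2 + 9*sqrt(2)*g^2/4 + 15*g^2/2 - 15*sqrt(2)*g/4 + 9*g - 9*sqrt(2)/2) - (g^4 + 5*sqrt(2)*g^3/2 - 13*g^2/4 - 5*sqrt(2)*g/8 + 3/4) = -4*g^4 - 9*g^3/2 - sqrt(2)*g^3 + 9*sqrt(2)*g^2/4 + 43*g^2/4 - 25*sqrt(2)*g/8 + 9*g - 9*sqrt(2)/2 - 3/4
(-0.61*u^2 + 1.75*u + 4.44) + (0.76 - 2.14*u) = -0.61*u^2 - 0.39*u + 5.2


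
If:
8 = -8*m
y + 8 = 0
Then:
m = -1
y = -8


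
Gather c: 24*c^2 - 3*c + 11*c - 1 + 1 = 24*c^2 + 8*c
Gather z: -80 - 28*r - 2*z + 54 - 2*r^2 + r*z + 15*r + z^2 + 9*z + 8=-2*r^2 - 13*r + z^2 + z*(r + 7) - 18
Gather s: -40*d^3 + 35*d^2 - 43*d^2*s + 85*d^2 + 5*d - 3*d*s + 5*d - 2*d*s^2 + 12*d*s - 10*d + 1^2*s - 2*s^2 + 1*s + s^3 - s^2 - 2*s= -40*d^3 + 120*d^2 + s^3 + s^2*(-2*d - 3) + s*(-43*d^2 + 9*d)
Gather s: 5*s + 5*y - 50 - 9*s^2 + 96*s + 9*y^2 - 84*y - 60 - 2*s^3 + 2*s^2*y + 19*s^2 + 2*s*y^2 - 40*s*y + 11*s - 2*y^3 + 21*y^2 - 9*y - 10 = -2*s^3 + s^2*(2*y + 10) + s*(2*y^2 - 40*y + 112) - 2*y^3 + 30*y^2 - 88*y - 120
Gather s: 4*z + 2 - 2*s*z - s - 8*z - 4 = s*(-2*z - 1) - 4*z - 2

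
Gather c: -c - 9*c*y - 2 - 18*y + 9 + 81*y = c*(-9*y - 1) + 63*y + 7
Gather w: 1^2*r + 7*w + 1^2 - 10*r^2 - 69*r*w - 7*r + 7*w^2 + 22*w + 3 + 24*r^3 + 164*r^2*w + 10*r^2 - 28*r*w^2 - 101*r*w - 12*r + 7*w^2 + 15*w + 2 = 24*r^3 - 18*r + w^2*(14 - 28*r) + w*(164*r^2 - 170*r + 44) + 6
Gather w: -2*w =-2*w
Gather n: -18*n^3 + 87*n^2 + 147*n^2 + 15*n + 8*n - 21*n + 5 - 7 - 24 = -18*n^3 + 234*n^2 + 2*n - 26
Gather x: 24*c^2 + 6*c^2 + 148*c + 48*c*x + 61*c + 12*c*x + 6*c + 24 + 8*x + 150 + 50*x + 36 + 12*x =30*c^2 + 215*c + x*(60*c + 70) + 210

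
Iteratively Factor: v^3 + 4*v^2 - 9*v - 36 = (v + 4)*(v^2 - 9) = (v - 3)*(v + 4)*(v + 3)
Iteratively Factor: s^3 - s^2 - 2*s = (s)*(s^2 - s - 2) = s*(s + 1)*(s - 2)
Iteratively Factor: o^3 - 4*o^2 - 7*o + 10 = (o - 1)*(o^2 - 3*o - 10) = (o - 1)*(o + 2)*(o - 5)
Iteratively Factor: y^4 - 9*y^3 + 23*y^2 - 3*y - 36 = (y - 3)*(y^3 - 6*y^2 + 5*y + 12) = (y - 3)^2*(y^2 - 3*y - 4) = (y - 4)*(y - 3)^2*(y + 1)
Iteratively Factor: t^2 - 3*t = (t - 3)*(t)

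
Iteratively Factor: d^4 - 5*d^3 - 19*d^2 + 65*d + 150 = (d - 5)*(d^3 - 19*d - 30) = (d - 5)*(d + 3)*(d^2 - 3*d - 10) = (d - 5)^2*(d + 3)*(d + 2)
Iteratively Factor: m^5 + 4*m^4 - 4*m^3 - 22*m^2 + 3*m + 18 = (m + 1)*(m^4 + 3*m^3 - 7*m^2 - 15*m + 18) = (m + 1)*(m + 3)*(m^3 - 7*m + 6) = (m - 2)*(m + 1)*(m + 3)*(m^2 + 2*m - 3) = (m - 2)*(m - 1)*(m + 1)*(m + 3)*(m + 3)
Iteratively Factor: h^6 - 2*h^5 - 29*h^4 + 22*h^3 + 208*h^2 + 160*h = (h + 4)*(h^5 - 6*h^4 - 5*h^3 + 42*h^2 + 40*h) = (h - 5)*(h + 4)*(h^4 - h^3 - 10*h^2 - 8*h) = (h - 5)*(h - 4)*(h + 4)*(h^3 + 3*h^2 + 2*h) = (h - 5)*(h - 4)*(h + 2)*(h + 4)*(h^2 + h) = (h - 5)*(h - 4)*(h + 1)*(h + 2)*(h + 4)*(h)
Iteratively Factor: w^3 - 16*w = (w)*(w^2 - 16) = w*(w - 4)*(w + 4)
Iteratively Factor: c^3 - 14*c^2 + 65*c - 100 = (c - 4)*(c^2 - 10*c + 25) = (c - 5)*(c - 4)*(c - 5)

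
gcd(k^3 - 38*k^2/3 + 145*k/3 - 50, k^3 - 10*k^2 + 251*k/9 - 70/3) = k^2 - 23*k/3 + 10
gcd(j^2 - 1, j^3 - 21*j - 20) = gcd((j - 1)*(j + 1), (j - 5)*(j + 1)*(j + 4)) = j + 1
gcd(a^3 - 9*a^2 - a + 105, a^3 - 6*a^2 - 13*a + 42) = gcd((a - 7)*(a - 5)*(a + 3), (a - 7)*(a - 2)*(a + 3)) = a^2 - 4*a - 21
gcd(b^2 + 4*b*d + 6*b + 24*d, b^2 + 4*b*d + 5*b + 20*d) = b + 4*d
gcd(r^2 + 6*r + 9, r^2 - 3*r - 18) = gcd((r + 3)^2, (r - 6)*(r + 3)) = r + 3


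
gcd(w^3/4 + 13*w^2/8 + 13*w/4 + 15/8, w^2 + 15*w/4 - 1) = 1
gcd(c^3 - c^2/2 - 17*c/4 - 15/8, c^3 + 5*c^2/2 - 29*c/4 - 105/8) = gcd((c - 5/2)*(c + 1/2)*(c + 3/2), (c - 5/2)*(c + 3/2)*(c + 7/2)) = c^2 - c - 15/4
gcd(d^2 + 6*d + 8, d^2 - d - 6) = d + 2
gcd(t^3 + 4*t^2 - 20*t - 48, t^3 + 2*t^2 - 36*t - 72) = t^2 + 8*t + 12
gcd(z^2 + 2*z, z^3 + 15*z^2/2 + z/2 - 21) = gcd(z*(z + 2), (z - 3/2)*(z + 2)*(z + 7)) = z + 2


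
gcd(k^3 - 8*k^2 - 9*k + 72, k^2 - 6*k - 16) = k - 8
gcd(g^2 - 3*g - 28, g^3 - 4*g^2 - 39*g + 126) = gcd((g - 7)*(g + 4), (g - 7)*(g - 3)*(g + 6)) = g - 7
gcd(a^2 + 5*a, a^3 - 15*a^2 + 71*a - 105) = 1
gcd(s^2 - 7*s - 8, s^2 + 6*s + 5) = s + 1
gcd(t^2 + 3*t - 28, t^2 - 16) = t - 4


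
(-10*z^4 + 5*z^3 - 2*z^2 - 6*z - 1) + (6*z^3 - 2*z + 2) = -10*z^4 + 11*z^3 - 2*z^2 - 8*z + 1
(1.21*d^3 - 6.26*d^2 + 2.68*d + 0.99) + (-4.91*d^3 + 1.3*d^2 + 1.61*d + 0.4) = -3.7*d^3 - 4.96*d^2 + 4.29*d + 1.39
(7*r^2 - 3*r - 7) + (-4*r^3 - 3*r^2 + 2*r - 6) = -4*r^3 + 4*r^2 - r - 13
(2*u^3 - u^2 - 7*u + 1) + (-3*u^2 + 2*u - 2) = 2*u^3 - 4*u^2 - 5*u - 1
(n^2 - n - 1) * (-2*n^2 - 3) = -2*n^4 + 2*n^3 - n^2 + 3*n + 3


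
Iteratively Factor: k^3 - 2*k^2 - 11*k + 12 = (k - 4)*(k^2 + 2*k - 3) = (k - 4)*(k + 3)*(k - 1)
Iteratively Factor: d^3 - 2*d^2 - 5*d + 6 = (d - 3)*(d^2 + d - 2) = (d - 3)*(d - 1)*(d + 2)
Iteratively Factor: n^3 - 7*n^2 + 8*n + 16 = (n - 4)*(n^2 - 3*n - 4) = (n - 4)*(n + 1)*(n - 4)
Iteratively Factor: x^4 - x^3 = (x - 1)*(x^3) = x*(x - 1)*(x^2) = x^2*(x - 1)*(x)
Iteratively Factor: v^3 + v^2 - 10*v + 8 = (v - 2)*(v^2 + 3*v - 4) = (v - 2)*(v + 4)*(v - 1)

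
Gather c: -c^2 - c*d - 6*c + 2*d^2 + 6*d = -c^2 + c*(-d - 6) + 2*d^2 + 6*d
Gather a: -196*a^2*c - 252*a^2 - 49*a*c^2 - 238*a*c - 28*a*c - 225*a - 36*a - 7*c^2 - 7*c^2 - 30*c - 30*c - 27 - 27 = a^2*(-196*c - 252) + a*(-49*c^2 - 266*c - 261) - 14*c^2 - 60*c - 54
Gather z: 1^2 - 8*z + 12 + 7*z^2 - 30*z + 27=7*z^2 - 38*z + 40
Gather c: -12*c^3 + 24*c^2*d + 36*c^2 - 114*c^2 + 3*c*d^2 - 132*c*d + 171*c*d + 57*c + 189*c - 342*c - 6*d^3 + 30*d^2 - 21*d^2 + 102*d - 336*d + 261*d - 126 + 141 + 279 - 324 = -12*c^3 + c^2*(24*d - 78) + c*(3*d^2 + 39*d - 96) - 6*d^3 + 9*d^2 + 27*d - 30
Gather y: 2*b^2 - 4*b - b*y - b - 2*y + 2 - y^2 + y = 2*b^2 - 5*b - y^2 + y*(-b - 1) + 2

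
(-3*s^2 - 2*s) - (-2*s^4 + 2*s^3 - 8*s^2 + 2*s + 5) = 2*s^4 - 2*s^3 + 5*s^2 - 4*s - 5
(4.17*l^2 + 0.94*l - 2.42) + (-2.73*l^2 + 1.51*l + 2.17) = 1.44*l^2 + 2.45*l - 0.25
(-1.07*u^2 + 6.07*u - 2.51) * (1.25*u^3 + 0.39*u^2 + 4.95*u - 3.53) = -1.3375*u^5 + 7.1702*u^4 - 6.0667*u^3 + 32.8447*u^2 - 33.8516*u + 8.8603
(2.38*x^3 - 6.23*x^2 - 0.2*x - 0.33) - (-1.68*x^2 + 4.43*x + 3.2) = 2.38*x^3 - 4.55*x^2 - 4.63*x - 3.53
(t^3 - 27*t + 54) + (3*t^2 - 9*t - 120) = t^3 + 3*t^2 - 36*t - 66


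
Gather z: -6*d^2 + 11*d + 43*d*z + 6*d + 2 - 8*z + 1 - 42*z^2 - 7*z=-6*d^2 + 17*d - 42*z^2 + z*(43*d - 15) + 3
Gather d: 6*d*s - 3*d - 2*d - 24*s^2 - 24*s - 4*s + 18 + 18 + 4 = d*(6*s - 5) - 24*s^2 - 28*s + 40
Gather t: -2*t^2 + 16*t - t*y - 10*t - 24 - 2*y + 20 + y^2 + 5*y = -2*t^2 + t*(6 - y) + y^2 + 3*y - 4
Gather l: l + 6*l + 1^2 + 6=7*l + 7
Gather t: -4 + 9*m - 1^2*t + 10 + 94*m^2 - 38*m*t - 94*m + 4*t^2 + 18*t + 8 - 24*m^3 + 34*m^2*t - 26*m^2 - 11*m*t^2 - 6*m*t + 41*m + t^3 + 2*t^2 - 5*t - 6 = -24*m^3 + 68*m^2 - 44*m + t^3 + t^2*(6 - 11*m) + t*(34*m^2 - 44*m + 12) + 8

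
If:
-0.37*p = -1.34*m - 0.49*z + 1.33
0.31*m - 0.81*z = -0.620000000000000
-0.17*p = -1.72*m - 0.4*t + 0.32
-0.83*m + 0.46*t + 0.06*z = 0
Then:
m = -0.05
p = -2.77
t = -0.18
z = 0.75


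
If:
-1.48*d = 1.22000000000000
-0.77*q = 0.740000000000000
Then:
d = -0.82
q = -0.96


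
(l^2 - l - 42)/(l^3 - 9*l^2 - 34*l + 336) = 1/(l - 8)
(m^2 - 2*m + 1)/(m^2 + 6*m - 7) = (m - 1)/(m + 7)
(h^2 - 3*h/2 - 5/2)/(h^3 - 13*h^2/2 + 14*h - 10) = (h + 1)/(h^2 - 4*h + 4)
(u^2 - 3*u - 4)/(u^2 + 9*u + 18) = (u^2 - 3*u - 4)/(u^2 + 9*u + 18)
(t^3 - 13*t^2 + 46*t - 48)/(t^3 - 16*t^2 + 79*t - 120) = (t - 2)/(t - 5)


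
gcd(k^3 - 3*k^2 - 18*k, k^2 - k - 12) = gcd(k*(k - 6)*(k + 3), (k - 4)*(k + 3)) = k + 3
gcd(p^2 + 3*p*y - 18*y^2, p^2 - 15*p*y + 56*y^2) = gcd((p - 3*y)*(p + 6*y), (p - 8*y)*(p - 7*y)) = 1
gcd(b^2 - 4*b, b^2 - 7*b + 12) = b - 4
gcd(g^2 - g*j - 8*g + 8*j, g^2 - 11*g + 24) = g - 8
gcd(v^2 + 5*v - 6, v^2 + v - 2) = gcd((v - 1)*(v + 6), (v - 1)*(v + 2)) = v - 1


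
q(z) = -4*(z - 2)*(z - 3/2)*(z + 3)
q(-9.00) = 2772.00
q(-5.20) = 424.51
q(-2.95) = -4.41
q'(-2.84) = -78.15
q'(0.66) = 27.41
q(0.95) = -9.12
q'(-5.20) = -315.28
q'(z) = -4*(z - 2)*(z - 3/2) - 4*(z - 2)*(z + 3) - 4*(z - 3/2)*(z + 3)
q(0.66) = -16.48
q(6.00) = -648.00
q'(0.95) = 22.97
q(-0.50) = -50.00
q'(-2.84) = -78.15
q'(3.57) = -108.66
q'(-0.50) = 25.00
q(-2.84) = -13.44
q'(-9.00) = -978.00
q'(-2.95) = -86.23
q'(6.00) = -378.00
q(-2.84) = -13.44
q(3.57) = -85.41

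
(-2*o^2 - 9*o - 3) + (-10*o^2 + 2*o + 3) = -12*o^2 - 7*o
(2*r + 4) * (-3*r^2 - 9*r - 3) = -6*r^3 - 30*r^2 - 42*r - 12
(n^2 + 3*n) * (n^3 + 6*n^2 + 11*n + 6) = n^5 + 9*n^4 + 29*n^3 + 39*n^2 + 18*n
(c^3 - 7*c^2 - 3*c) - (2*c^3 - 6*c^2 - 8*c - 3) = -c^3 - c^2 + 5*c + 3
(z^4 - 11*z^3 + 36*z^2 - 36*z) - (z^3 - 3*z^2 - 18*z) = z^4 - 12*z^3 + 39*z^2 - 18*z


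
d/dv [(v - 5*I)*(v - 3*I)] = 2*v - 8*I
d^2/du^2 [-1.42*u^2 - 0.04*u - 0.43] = -2.84000000000000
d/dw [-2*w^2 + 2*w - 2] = 2 - 4*w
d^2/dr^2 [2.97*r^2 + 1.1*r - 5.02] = 5.94000000000000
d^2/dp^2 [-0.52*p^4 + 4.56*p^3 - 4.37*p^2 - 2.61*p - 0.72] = -6.24*p^2 + 27.36*p - 8.74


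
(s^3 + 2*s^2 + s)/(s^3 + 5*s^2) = (s^2 + 2*s + 1)/(s*(s + 5))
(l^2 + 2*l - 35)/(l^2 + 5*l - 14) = (l - 5)/(l - 2)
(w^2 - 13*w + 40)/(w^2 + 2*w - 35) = (w - 8)/(w + 7)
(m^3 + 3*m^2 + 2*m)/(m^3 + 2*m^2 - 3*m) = (m^2 + 3*m + 2)/(m^2 + 2*m - 3)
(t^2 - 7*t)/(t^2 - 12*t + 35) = t/(t - 5)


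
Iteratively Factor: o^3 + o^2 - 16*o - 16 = (o + 1)*(o^2 - 16) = (o - 4)*(o + 1)*(o + 4)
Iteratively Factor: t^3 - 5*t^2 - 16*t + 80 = (t - 4)*(t^2 - t - 20) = (t - 4)*(t + 4)*(t - 5)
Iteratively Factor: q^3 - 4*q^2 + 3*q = (q - 1)*(q^2 - 3*q) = q*(q - 1)*(q - 3)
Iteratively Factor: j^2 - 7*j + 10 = (j - 5)*(j - 2)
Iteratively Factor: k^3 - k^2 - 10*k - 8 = (k + 1)*(k^2 - 2*k - 8) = (k - 4)*(k + 1)*(k + 2)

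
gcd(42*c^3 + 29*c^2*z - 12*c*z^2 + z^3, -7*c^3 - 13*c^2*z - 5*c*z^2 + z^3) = -7*c^2 - 6*c*z + z^2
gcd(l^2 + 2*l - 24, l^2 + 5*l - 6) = l + 6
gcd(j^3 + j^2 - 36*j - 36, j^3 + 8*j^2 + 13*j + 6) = j^2 + 7*j + 6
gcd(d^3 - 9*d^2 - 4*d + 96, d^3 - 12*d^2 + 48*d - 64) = d - 4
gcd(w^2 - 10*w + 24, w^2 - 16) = w - 4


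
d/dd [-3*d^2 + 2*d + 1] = 2 - 6*d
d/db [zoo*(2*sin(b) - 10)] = zoo*cos(b)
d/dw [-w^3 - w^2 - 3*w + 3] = -3*w^2 - 2*w - 3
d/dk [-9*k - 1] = -9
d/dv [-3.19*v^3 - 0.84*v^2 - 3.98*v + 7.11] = -9.57*v^2 - 1.68*v - 3.98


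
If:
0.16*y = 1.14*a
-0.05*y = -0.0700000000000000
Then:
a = 0.20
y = 1.40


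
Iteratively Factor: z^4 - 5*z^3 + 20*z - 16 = (z - 2)*(z^3 - 3*z^2 - 6*z + 8) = (z - 4)*(z - 2)*(z^2 + z - 2) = (z - 4)*(z - 2)*(z - 1)*(z + 2)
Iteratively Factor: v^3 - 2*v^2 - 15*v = (v - 5)*(v^2 + 3*v) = (v - 5)*(v + 3)*(v)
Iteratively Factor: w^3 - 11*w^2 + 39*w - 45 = (w - 3)*(w^2 - 8*w + 15) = (w - 5)*(w - 3)*(w - 3)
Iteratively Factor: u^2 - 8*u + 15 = (u - 5)*(u - 3)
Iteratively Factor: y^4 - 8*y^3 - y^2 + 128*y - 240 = (y - 4)*(y^3 - 4*y^2 - 17*y + 60) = (y - 4)*(y + 4)*(y^2 - 8*y + 15) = (y - 5)*(y - 4)*(y + 4)*(y - 3)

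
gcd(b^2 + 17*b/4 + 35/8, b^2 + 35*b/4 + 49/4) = b + 7/4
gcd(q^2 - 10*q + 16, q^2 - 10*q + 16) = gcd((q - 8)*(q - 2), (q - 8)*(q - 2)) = q^2 - 10*q + 16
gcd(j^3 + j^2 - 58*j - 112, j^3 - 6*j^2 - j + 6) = 1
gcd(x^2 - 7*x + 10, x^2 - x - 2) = x - 2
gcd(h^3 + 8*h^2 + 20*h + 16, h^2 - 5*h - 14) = h + 2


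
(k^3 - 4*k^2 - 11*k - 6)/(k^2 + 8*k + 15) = (k^3 - 4*k^2 - 11*k - 6)/(k^2 + 8*k + 15)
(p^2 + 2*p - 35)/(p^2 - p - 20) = (p + 7)/(p + 4)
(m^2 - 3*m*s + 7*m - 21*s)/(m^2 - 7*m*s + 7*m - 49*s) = (-m + 3*s)/(-m + 7*s)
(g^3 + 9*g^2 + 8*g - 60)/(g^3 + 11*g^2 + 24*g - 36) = (g^2 + 3*g - 10)/(g^2 + 5*g - 6)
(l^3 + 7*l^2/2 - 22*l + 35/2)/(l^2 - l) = l + 9/2 - 35/(2*l)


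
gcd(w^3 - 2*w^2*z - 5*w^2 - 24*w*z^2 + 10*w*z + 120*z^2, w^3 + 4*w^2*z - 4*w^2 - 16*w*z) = w + 4*z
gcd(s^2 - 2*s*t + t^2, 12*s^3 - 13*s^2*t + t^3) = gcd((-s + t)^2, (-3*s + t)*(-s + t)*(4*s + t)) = s - t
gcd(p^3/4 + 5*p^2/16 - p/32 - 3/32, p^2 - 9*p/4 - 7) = 1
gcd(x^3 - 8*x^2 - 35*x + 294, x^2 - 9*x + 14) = x - 7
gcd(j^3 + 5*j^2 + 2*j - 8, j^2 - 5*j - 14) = j + 2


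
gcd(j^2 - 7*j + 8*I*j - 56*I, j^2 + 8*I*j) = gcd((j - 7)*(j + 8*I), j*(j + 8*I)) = j + 8*I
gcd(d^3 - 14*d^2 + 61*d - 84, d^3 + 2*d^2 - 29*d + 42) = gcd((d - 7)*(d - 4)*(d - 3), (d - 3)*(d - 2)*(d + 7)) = d - 3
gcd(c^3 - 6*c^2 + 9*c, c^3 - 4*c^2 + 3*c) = c^2 - 3*c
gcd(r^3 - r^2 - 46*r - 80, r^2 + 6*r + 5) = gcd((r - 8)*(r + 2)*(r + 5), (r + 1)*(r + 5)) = r + 5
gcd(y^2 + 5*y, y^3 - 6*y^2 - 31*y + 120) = y + 5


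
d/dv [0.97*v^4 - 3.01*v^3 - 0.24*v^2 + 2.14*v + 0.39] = 3.88*v^3 - 9.03*v^2 - 0.48*v + 2.14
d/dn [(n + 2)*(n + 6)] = 2*n + 8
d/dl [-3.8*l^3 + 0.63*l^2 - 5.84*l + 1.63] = -11.4*l^2 + 1.26*l - 5.84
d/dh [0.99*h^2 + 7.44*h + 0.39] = 1.98*h + 7.44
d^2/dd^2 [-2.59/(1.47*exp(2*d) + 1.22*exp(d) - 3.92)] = (-2.59*(2.94*exp(d) + 1.22)*(5.88*exp(d) + 2.44)*exp(d) + (15.2292*exp(d) + 3.1598)*(1.47*exp(2*d) + 1.22*exp(d) - 3.92))*exp(d)/(1.47*exp(2*d) + 1.22*exp(d) - 3.92)^3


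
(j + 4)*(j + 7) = j^2 + 11*j + 28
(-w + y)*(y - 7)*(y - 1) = -w*y^2 + 8*w*y - 7*w + y^3 - 8*y^2 + 7*y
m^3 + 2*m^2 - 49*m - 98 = (m - 7)*(m + 2)*(m + 7)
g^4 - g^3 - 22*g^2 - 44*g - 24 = (g - 6)*(g + 1)*(g + 2)^2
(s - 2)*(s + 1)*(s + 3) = s^3 + 2*s^2 - 5*s - 6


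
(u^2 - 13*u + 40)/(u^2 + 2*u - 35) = (u - 8)/(u + 7)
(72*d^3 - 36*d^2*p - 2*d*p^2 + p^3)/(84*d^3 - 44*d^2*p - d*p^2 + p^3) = (6*d + p)/(7*d + p)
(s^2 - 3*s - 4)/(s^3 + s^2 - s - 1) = (s - 4)/(s^2 - 1)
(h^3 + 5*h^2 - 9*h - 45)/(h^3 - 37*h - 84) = (h^2 + 2*h - 15)/(h^2 - 3*h - 28)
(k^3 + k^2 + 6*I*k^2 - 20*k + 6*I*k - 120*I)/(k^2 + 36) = (k^2 + k - 20)/(k - 6*I)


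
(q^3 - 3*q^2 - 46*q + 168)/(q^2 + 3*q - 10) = (q^3 - 3*q^2 - 46*q + 168)/(q^2 + 3*q - 10)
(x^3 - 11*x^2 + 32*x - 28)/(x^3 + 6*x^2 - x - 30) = (x^2 - 9*x + 14)/(x^2 + 8*x + 15)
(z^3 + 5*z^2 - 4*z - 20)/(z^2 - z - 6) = (z^2 + 3*z - 10)/(z - 3)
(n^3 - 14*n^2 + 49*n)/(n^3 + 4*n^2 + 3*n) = (n^2 - 14*n + 49)/(n^2 + 4*n + 3)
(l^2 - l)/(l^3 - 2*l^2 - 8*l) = (1 - l)/(-l^2 + 2*l + 8)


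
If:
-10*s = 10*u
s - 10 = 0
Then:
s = 10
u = -10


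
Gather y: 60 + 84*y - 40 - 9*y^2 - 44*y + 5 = -9*y^2 + 40*y + 25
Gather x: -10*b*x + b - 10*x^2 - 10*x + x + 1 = b - 10*x^2 + x*(-10*b - 9) + 1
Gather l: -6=-6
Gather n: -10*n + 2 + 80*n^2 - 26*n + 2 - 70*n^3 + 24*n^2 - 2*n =-70*n^3 + 104*n^2 - 38*n + 4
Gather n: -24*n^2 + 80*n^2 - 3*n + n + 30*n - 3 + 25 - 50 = 56*n^2 + 28*n - 28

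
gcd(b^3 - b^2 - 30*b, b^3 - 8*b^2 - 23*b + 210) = b^2 - b - 30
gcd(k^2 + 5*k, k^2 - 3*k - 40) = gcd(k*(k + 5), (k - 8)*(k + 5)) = k + 5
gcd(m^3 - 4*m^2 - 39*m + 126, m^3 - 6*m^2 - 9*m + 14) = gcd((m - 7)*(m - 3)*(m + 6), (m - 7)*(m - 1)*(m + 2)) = m - 7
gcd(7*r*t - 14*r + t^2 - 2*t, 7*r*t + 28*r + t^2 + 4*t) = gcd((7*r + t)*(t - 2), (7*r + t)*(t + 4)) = 7*r + t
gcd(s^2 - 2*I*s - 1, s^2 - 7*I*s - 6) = s - I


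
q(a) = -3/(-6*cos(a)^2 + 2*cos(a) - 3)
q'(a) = -3*(-12*sin(a)*cos(a) + 2*sin(a))/(-6*cos(a)^2 + 2*cos(a) - 3)^2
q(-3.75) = 0.35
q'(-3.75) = -0.27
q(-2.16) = 0.50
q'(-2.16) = 0.61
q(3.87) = 0.38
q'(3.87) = 0.36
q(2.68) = 0.31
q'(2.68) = -0.18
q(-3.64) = 0.32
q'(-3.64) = -0.20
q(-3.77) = 0.35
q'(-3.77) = -0.28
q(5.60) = 0.59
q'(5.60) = -0.54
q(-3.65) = 0.32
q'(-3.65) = -0.21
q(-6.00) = 0.45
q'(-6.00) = 0.18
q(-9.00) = 0.31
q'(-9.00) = 0.17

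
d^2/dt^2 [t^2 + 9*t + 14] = 2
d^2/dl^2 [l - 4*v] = 0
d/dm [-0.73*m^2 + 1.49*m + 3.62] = 1.49 - 1.46*m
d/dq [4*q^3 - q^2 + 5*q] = 12*q^2 - 2*q + 5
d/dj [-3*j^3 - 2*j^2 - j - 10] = -9*j^2 - 4*j - 1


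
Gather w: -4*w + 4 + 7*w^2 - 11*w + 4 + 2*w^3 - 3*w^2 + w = 2*w^3 + 4*w^2 - 14*w + 8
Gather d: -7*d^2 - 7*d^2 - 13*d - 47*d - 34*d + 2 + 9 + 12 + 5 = -14*d^2 - 94*d + 28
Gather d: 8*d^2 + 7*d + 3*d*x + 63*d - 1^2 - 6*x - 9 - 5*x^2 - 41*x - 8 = 8*d^2 + d*(3*x + 70) - 5*x^2 - 47*x - 18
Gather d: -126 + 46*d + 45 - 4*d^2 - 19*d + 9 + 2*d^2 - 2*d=-2*d^2 + 25*d - 72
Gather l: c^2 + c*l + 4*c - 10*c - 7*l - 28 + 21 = c^2 - 6*c + l*(c - 7) - 7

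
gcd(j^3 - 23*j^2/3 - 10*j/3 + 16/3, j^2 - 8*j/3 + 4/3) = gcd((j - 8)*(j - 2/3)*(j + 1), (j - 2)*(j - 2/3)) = j - 2/3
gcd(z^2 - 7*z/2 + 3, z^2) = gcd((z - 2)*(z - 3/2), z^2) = 1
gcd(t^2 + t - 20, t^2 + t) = 1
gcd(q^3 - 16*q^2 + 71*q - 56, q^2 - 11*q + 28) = q - 7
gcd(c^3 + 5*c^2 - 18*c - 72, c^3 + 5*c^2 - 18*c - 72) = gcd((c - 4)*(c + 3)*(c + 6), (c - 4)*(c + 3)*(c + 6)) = c^3 + 5*c^2 - 18*c - 72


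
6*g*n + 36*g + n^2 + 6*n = (6*g + n)*(n + 6)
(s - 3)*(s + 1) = s^2 - 2*s - 3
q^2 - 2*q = q*(q - 2)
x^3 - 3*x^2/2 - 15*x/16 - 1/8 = (x - 2)*(x + 1/4)^2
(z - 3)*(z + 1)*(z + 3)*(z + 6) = z^4 + 7*z^3 - 3*z^2 - 63*z - 54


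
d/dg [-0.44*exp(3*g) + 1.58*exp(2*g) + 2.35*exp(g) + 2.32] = (-1.32*exp(2*g) + 3.16*exp(g) + 2.35)*exp(g)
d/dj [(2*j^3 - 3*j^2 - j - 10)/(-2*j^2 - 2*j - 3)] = (-4*j^4 - 8*j^3 - 14*j^2 - 22*j - 17)/(4*j^4 + 8*j^3 + 16*j^2 + 12*j + 9)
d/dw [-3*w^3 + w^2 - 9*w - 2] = -9*w^2 + 2*w - 9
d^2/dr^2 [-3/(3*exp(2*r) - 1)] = (-108*exp(2*r) - 36)*exp(2*r)/(3*exp(2*r) - 1)^3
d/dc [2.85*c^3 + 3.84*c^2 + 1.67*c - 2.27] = 8.55*c^2 + 7.68*c + 1.67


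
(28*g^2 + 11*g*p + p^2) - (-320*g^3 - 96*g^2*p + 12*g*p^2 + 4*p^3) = 320*g^3 + 96*g^2*p + 28*g^2 - 12*g*p^2 + 11*g*p - 4*p^3 + p^2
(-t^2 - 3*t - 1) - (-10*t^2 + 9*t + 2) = 9*t^2 - 12*t - 3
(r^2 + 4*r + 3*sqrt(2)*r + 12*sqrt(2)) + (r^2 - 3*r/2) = 2*r^2 + 5*r/2 + 3*sqrt(2)*r + 12*sqrt(2)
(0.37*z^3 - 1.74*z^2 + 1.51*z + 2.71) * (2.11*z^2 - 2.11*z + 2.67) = 0.7807*z^5 - 4.4521*z^4 + 7.8454*z^3 - 2.1138*z^2 - 1.6864*z + 7.2357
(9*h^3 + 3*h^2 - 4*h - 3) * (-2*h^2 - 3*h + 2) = -18*h^5 - 33*h^4 + 17*h^3 + 24*h^2 + h - 6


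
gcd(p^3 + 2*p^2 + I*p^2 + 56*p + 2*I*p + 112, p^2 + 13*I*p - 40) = p + 8*I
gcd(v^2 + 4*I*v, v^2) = v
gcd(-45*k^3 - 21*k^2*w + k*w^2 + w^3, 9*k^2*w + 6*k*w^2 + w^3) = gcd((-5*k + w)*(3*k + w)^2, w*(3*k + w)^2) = 9*k^2 + 6*k*w + w^2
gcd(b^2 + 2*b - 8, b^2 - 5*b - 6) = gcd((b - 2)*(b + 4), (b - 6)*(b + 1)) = 1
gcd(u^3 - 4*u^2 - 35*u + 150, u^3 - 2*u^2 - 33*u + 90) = u^2 + u - 30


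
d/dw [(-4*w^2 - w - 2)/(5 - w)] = (4*w^2 - 40*w - 7)/(w^2 - 10*w + 25)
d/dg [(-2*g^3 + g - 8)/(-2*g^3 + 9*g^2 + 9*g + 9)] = (-18*g^4 - 32*g^3 - 111*g^2 + 144*g + 81)/(4*g^6 - 36*g^5 + 45*g^4 + 126*g^3 + 243*g^2 + 162*g + 81)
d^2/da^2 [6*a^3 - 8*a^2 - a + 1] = 36*a - 16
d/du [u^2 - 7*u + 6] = 2*u - 7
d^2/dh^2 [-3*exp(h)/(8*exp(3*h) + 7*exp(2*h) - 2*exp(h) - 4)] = (-768*exp(6*h) - 504*exp(5*h) - 339*exp(4*h) - 1290*exp(3*h) - 504*exp(2*h) + 24*exp(h) - 48)*exp(h)/(512*exp(9*h) + 1344*exp(8*h) + 792*exp(7*h) - 1097*exp(6*h) - 1542*exp(5*h) - 120*exp(4*h) + 712*exp(3*h) + 288*exp(2*h) - 96*exp(h) - 64)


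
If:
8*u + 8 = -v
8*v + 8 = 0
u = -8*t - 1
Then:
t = -1/64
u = -7/8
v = -1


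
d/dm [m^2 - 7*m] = 2*m - 7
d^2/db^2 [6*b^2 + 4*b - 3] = 12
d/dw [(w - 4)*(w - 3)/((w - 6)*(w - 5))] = 2*(-2*w^2 + 18*w - 39)/(w^4 - 22*w^3 + 181*w^2 - 660*w + 900)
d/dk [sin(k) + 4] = cos(k)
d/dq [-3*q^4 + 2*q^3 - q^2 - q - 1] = -12*q^3 + 6*q^2 - 2*q - 1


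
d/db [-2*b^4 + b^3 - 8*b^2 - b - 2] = -8*b^3 + 3*b^2 - 16*b - 1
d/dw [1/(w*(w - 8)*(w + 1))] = (-w*(w - 8) - w*(w + 1) - (w - 8)*(w + 1))/(w^2*(w - 8)^2*(w + 1)^2)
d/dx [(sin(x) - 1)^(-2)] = -2*cos(x)/(sin(x) - 1)^3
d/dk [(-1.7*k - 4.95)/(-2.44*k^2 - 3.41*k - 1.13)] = (4.148*k^2 + 5.797*k - (1.7*k + 4.95)*(4.88*k + 3.41) + 1.921)/(2.44*k^2 + 3.41*k + 1.13)^2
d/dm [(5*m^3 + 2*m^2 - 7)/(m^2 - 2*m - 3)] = (5*m^4 - 20*m^3 - 49*m^2 + 2*m - 14)/(m^4 - 4*m^3 - 2*m^2 + 12*m + 9)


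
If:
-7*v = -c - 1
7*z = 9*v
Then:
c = 49*z/9 - 1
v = 7*z/9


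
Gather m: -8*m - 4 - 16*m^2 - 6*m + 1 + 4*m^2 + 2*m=-12*m^2 - 12*m - 3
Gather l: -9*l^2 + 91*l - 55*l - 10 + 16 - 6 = -9*l^2 + 36*l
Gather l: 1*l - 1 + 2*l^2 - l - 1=2*l^2 - 2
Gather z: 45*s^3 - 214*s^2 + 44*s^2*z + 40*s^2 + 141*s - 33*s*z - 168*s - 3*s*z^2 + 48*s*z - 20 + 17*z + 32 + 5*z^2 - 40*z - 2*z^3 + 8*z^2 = 45*s^3 - 174*s^2 - 27*s - 2*z^3 + z^2*(13 - 3*s) + z*(44*s^2 + 15*s - 23) + 12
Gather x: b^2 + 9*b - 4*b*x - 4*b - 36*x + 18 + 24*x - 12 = b^2 + 5*b + x*(-4*b - 12) + 6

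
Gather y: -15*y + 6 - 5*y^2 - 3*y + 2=-5*y^2 - 18*y + 8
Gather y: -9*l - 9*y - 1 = -9*l - 9*y - 1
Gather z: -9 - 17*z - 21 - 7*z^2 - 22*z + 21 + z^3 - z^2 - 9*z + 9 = z^3 - 8*z^2 - 48*z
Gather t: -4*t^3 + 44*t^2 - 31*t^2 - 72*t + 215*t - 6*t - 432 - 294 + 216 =-4*t^3 + 13*t^2 + 137*t - 510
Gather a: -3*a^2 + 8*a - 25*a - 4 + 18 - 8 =-3*a^2 - 17*a + 6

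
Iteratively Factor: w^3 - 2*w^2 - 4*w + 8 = (w + 2)*(w^2 - 4*w + 4) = (w - 2)*(w + 2)*(w - 2)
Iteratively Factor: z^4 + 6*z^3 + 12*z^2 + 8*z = (z + 2)*(z^3 + 4*z^2 + 4*z) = (z + 2)^2*(z^2 + 2*z) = z*(z + 2)^2*(z + 2)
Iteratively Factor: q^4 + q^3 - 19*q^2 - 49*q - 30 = (q - 5)*(q^3 + 6*q^2 + 11*q + 6) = (q - 5)*(q + 1)*(q^2 + 5*q + 6) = (q - 5)*(q + 1)*(q + 2)*(q + 3)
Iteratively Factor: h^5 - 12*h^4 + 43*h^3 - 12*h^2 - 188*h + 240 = (h - 3)*(h^4 - 9*h^3 + 16*h^2 + 36*h - 80) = (h - 4)*(h - 3)*(h^3 - 5*h^2 - 4*h + 20) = (h - 4)*(h - 3)*(h + 2)*(h^2 - 7*h + 10) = (h - 4)*(h - 3)*(h - 2)*(h + 2)*(h - 5)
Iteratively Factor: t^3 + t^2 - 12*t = (t + 4)*(t^2 - 3*t) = (t - 3)*(t + 4)*(t)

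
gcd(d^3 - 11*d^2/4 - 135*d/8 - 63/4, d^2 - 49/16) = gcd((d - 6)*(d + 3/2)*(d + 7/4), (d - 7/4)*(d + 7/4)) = d + 7/4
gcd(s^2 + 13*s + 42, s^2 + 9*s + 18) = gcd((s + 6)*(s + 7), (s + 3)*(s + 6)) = s + 6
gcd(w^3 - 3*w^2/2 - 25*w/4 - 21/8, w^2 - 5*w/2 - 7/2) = w - 7/2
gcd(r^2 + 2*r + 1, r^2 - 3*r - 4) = r + 1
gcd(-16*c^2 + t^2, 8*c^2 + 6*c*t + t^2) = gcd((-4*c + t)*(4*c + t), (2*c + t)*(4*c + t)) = 4*c + t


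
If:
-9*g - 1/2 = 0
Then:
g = -1/18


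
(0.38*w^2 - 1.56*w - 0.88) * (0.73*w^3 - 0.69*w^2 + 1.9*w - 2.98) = 0.2774*w^5 - 1.401*w^4 + 1.156*w^3 - 3.4892*w^2 + 2.9768*w + 2.6224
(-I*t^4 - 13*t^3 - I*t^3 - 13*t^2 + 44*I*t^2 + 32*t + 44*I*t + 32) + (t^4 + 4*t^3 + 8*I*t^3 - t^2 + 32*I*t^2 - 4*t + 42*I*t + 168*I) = t^4 - I*t^4 - 9*t^3 + 7*I*t^3 - 14*t^2 + 76*I*t^2 + 28*t + 86*I*t + 32 + 168*I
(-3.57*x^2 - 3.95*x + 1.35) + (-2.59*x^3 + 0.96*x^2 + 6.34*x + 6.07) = -2.59*x^3 - 2.61*x^2 + 2.39*x + 7.42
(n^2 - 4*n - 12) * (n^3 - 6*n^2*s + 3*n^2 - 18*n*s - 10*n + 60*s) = n^5 - 6*n^4*s - n^4 + 6*n^3*s - 34*n^3 + 204*n^2*s + 4*n^2 - 24*n*s + 120*n - 720*s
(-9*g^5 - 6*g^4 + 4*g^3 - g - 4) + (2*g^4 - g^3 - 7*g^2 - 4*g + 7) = -9*g^5 - 4*g^4 + 3*g^3 - 7*g^2 - 5*g + 3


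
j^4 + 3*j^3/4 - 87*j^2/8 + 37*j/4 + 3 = (j - 2)*(j - 3/2)*(j + 1/4)*(j + 4)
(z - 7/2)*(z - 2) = z^2 - 11*z/2 + 7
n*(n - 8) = n^2 - 8*n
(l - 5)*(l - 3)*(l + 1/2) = l^3 - 15*l^2/2 + 11*l + 15/2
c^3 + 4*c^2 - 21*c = c*(c - 3)*(c + 7)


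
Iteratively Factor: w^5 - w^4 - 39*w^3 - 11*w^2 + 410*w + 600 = (w + 3)*(w^4 - 4*w^3 - 27*w^2 + 70*w + 200) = (w - 5)*(w + 3)*(w^3 + w^2 - 22*w - 40) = (w - 5)*(w + 2)*(w + 3)*(w^2 - w - 20) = (w - 5)*(w + 2)*(w + 3)*(w + 4)*(w - 5)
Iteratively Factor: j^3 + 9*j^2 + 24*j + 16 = (j + 4)*(j^2 + 5*j + 4) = (j + 1)*(j + 4)*(j + 4)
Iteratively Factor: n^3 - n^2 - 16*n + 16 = (n + 4)*(n^2 - 5*n + 4) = (n - 4)*(n + 4)*(n - 1)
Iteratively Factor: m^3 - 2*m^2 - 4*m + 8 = (m + 2)*(m^2 - 4*m + 4) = (m - 2)*(m + 2)*(m - 2)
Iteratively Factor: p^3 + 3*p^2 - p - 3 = (p + 1)*(p^2 + 2*p - 3) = (p - 1)*(p + 1)*(p + 3)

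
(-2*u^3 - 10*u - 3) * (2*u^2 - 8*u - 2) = -4*u^5 + 16*u^4 - 16*u^3 + 74*u^2 + 44*u + 6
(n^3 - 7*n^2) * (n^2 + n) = n^5 - 6*n^4 - 7*n^3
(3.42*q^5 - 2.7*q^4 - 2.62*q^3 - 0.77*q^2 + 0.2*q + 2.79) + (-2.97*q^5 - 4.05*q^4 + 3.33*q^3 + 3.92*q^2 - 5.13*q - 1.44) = 0.45*q^5 - 6.75*q^4 + 0.71*q^3 + 3.15*q^2 - 4.93*q + 1.35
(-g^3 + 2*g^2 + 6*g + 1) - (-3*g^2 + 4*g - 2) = -g^3 + 5*g^2 + 2*g + 3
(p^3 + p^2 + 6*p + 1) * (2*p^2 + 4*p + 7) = 2*p^5 + 6*p^4 + 23*p^3 + 33*p^2 + 46*p + 7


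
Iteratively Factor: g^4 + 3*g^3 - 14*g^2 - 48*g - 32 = (g + 4)*(g^3 - g^2 - 10*g - 8) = (g - 4)*(g + 4)*(g^2 + 3*g + 2) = (g - 4)*(g + 1)*(g + 4)*(g + 2)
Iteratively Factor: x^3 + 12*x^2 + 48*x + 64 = (x + 4)*(x^2 + 8*x + 16) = (x + 4)^2*(x + 4)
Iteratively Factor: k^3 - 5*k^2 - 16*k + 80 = (k - 5)*(k^2 - 16) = (k - 5)*(k + 4)*(k - 4)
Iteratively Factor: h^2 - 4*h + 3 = (h - 1)*(h - 3)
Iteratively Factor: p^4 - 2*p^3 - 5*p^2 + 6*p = (p)*(p^3 - 2*p^2 - 5*p + 6) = p*(p + 2)*(p^2 - 4*p + 3) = p*(p - 1)*(p + 2)*(p - 3)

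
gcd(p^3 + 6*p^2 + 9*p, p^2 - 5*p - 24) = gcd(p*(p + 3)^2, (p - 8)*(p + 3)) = p + 3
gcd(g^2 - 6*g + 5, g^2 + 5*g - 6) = g - 1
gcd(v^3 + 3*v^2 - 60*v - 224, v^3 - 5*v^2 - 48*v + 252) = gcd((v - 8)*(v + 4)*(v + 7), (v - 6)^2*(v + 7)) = v + 7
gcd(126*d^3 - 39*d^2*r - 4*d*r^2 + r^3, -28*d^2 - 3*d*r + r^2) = -7*d + r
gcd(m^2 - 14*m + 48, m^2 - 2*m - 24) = m - 6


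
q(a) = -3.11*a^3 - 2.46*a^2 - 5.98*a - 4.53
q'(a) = -9.33*a^2 - 4.92*a - 5.98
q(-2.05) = 24.18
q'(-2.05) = -35.10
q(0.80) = -12.48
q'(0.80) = -15.89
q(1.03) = -16.70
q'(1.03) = -20.95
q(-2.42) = 39.61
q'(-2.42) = -48.71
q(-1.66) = 12.84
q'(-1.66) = -23.52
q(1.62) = -33.90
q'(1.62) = -38.44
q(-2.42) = 39.61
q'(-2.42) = -48.71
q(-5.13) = 381.28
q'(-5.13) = -226.28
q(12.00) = -5804.61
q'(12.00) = -1408.54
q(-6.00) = 614.55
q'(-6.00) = -312.34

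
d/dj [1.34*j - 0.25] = 1.34000000000000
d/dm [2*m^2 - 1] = 4*m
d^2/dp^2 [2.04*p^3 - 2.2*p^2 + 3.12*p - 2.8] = 12.24*p - 4.4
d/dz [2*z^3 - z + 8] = 6*z^2 - 1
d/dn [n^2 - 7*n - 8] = 2*n - 7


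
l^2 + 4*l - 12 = (l - 2)*(l + 6)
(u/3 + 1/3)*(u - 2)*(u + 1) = u^3/3 - u - 2/3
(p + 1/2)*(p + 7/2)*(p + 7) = p^3 + 11*p^2 + 119*p/4 + 49/4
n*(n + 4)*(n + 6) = n^3 + 10*n^2 + 24*n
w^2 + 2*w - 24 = (w - 4)*(w + 6)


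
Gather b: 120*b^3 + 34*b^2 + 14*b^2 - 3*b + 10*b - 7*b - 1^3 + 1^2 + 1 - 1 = 120*b^3 + 48*b^2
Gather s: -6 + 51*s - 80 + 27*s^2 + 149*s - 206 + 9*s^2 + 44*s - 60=36*s^2 + 244*s - 352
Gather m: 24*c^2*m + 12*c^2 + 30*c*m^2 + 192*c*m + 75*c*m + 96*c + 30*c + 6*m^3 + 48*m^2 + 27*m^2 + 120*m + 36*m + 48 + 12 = 12*c^2 + 126*c + 6*m^3 + m^2*(30*c + 75) + m*(24*c^2 + 267*c + 156) + 60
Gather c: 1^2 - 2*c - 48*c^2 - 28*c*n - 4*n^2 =-48*c^2 + c*(-28*n - 2) - 4*n^2 + 1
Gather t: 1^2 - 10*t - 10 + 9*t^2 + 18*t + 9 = 9*t^2 + 8*t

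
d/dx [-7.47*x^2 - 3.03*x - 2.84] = -14.94*x - 3.03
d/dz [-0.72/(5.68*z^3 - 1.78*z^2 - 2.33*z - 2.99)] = (12.2688*z^2 - 2.5632*z - 1.6776)/(-5.68*z^3 + 1.78*z^2 + 2.33*z + 2.99)^2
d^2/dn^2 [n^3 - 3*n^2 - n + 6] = 6*n - 6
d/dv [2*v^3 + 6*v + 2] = 6*v^2 + 6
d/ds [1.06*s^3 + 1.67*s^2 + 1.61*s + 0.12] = 3.18*s^2 + 3.34*s + 1.61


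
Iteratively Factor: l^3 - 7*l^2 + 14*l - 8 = (l - 1)*(l^2 - 6*l + 8) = (l - 2)*(l - 1)*(l - 4)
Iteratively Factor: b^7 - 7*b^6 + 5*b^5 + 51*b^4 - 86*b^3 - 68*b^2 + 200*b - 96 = (b - 4)*(b^6 - 3*b^5 - 7*b^4 + 23*b^3 + 6*b^2 - 44*b + 24) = (b - 4)*(b - 1)*(b^5 - 2*b^4 - 9*b^3 + 14*b^2 + 20*b - 24) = (b - 4)*(b - 2)*(b - 1)*(b^4 - 9*b^2 - 4*b + 12) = (b - 4)*(b - 2)*(b - 1)^2*(b^3 + b^2 - 8*b - 12) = (b - 4)*(b - 3)*(b - 2)*(b - 1)^2*(b^2 + 4*b + 4) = (b - 4)*(b - 3)*(b - 2)*(b - 1)^2*(b + 2)*(b + 2)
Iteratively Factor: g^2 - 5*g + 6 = (g - 3)*(g - 2)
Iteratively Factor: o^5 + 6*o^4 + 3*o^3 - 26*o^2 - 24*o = (o + 4)*(o^4 + 2*o^3 - 5*o^2 - 6*o) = o*(o + 4)*(o^3 + 2*o^2 - 5*o - 6) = o*(o + 3)*(o + 4)*(o^2 - o - 2) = o*(o + 1)*(o + 3)*(o + 4)*(o - 2)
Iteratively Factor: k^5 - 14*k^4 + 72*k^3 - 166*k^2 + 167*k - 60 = (k - 3)*(k^4 - 11*k^3 + 39*k^2 - 49*k + 20) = (k - 4)*(k - 3)*(k^3 - 7*k^2 + 11*k - 5) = (k - 5)*(k - 4)*(k - 3)*(k^2 - 2*k + 1) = (k - 5)*(k - 4)*(k - 3)*(k - 1)*(k - 1)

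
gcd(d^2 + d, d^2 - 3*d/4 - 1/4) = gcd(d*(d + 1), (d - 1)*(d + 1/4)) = 1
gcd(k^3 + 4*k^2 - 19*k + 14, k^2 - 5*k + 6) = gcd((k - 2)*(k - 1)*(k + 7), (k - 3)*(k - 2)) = k - 2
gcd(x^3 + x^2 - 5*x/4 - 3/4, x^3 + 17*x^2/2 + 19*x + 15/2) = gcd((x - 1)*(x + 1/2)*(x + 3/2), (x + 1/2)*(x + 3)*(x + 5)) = x + 1/2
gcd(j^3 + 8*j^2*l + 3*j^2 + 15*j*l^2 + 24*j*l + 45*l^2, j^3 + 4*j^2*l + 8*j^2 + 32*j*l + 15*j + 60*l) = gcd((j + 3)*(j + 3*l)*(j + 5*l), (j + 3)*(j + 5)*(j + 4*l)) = j + 3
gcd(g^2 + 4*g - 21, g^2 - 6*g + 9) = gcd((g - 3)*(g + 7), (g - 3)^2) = g - 3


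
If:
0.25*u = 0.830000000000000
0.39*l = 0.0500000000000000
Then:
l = 0.13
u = 3.32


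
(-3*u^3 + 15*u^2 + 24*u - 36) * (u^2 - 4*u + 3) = -3*u^5 + 27*u^4 - 45*u^3 - 87*u^2 + 216*u - 108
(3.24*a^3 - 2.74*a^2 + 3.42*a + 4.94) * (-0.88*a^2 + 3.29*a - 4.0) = -2.8512*a^5 + 13.0708*a^4 - 24.9842*a^3 + 17.8646*a^2 + 2.5726*a - 19.76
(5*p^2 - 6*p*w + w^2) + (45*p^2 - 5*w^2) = 50*p^2 - 6*p*w - 4*w^2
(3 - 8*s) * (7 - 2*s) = 16*s^2 - 62*s + 21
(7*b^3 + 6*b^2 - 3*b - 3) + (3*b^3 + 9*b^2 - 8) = 10*b^3 + 15*b^2 - 3*b - 11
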